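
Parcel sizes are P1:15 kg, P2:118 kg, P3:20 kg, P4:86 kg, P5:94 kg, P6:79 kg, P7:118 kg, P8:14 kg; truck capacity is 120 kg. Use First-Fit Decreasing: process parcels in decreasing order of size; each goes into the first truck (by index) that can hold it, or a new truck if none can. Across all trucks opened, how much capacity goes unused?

Sorted descending: 118, 118, 94, 86, 79, 20, 15, 14.
118 kg → truck 1 (remaining 2 kg)
118 kg → truck 2 (remaining 2 kg)
94 kg → truck 3 (remaining 26 kg)
86 kg → truck 4 (remaining 34 kg)
79 kg → truck 5 (remaining 41 kg)
20 kg → truck 3 (remaining 6 kg)
15 kg → truck 4 (remaining 19 kg)
14 kg → truck 4 (remaining 5 kg)
5 trucks × 120 kg = 600 kg; used 544 kg; unused 56 kg.

56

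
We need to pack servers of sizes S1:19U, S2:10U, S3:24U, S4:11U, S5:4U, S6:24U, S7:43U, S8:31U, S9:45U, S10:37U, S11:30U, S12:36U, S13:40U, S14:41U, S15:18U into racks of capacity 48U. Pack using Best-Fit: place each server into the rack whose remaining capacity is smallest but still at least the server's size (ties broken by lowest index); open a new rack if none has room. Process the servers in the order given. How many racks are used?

Put S1 (19U) in rack 1; 29U remain.
Put S2 (10U) in rack 1; 19U remain.
Put S3 (24U) in rack 2; 24U remain.
Put S4 (11U) in rack 1; 8U remain.
Put S5 (4U) in rack 1; 4U remain.
Put S6 (24U) in rack 2; 0U remain.
Put S7 (43U) in rack 3; 5U remain.
Put S8 (31U) in rack 4; 17U remain.
Put S9 (45U) in rack 5; 3U remain.
Put S10 (37U) in rack 6; 11U remain.
Put S11 (30U) in rack 7; 18U remain.
Put S12 (36U) in rack 8; 12U remain.
Put S13 (40U) in rack 9; 8U remain.
Put S14 (41U) in rack 10; 7U remain.
Put S15 (18U) in rack 7; 0U remain.

10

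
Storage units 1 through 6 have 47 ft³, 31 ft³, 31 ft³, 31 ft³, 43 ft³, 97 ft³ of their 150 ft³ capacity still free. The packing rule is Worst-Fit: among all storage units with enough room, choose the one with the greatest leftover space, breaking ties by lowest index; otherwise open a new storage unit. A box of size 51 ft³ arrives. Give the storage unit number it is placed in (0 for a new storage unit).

6

Storage units with room: storage unit 6 (97 ft³).
Most room is storage unit 6 with 97 ft³ free.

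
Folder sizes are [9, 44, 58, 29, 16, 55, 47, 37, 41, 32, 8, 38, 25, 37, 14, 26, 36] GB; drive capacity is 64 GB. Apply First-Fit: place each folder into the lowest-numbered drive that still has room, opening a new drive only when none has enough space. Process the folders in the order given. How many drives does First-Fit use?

drive 1: place 9 GB, 55 GB left
drive 1: place 44 GB, 11 GB left
drive 2: place 58 GB, 6 GB left
drive 3: place 29 GB, 35 GB left
drive 3: place 16 GB, 19 GB left
drive 4: place 55 GB, 9 GB left
drive 5: place 47 GB, 17 GB left
drive 6: place 37 GB, 27 GB left
drive 7: place 41 GB, 23 GB left
drive 8: place 32 GB, 32 GB left
drive 1: place 8 GB, 3 GB left
drive 9: place 38 GB, 26 GB left
drive 6: place 25 GB, 2 GB left
drive 10: place 37 GB, 27 GB left
drive 3: place 14 GB, 5 GB left
drive 8: place 26 GB, 6 GB left
drive 11: place 36 GB, 28 GB left

11 drives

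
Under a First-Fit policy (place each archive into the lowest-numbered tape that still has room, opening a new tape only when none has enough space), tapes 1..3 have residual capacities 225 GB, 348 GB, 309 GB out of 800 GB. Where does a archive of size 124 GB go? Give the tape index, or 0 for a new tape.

Tapes with room: tape 1 (225 GB), tape 2 (348 GB), tape 3 (309 GB).
The first with room is tape 1.

1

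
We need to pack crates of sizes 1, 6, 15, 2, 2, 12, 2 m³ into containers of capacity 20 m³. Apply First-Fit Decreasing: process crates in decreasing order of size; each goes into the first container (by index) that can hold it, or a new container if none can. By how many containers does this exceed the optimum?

0

First-Fit Decreasing: [15,2,2,1] [12,6,2] → 2 containers.
Total size 40 m³; any packing needs at least ⌈40/20⌉ = 2 containers.
So 2 is already optimal.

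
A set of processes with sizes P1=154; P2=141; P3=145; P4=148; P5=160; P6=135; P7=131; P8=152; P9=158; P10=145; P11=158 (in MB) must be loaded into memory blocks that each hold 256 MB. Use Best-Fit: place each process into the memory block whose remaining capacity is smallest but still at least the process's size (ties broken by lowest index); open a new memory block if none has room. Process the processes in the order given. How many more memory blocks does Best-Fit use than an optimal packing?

Best-Fit: [154] [141] [145] [148] [160] [135] [131] [152] [158] [145] [158] → 11 memory blocks.
11 processes exceed 128 MB (half the capacity), and no two of those can share a memory block, so at least 11 memory blocks are needed.
So 11 is already optimal.

0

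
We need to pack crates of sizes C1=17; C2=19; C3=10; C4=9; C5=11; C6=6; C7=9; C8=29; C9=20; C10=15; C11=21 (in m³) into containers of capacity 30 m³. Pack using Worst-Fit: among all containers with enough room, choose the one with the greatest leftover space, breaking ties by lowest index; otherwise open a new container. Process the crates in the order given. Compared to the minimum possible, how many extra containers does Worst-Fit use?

1

Worst-Fit: [17,10] [19,9] [11,6,9] [29] [20] [15] [21] → 7 containers.
Total size 166 m³; any packing needs at least ⌈166/30⌉ = 6 containers.
An optimal packing achieves that bound: [29] [21,9] [20,10] [19,11] [17,9] [15,6] → 6 containers.
Excess: 7 − 6 = 1.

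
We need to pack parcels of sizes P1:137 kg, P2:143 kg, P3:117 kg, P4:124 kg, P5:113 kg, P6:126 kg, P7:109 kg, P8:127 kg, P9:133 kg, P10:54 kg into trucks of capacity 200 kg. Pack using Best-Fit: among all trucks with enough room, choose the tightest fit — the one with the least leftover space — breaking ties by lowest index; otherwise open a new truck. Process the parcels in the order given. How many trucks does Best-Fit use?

Put P1 (137 kg) in truck 1; 63 kg remain.
Put P2 (143 kg) in truck 2; 57 kg remain.
Put P3 (117 kg) in truck 3; 83 kg remain.
Put P4 (124 kg) in truck 4; 76 kg remain.
Put P5 (113 kg) in truck 5; 87 kg remain.
Put P6 (126 kg) in truck 6; 74 kg remain.
Put P7 (109 kg) in truck 7; 91 kg remain.
Put P8 (127 kg) in truck 8; 73 kg remain.
Put P9 (133 kg) in truck 9; 67 kg remain.
Put P10 (54 kg) in truck 2; 3 kg remain.
Final trucks: [137] [143,54] [117] [124] [113] [126] [109] [127] [133].

9 trucks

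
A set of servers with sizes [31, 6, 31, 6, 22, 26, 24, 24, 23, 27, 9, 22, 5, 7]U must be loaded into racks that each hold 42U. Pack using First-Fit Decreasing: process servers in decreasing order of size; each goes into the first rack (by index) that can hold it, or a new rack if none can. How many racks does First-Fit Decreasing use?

Sorted descending: 31, 31, 27, 26, 24, 24, 23, 22, 22, 9, 7, 6, 6, 5.
Put 31U in rack 1; 11U remain.
Put 31U in rack 2; 11U remain.
Put 27U in rack 3; 15U remain.
Put 26U in rack 4; 16U remain.
Put 24U in rack 5; 18U remain.
Put 24U in rack 6; 18U remain.
Put 23U in rack 7; 19U remain.
Put 22U in rack 8; 20U remain.
Put 22U in rack 9; 20U remain.
Put 9U in rack 1; 2U remain.
Put 7U in rack 2; 4U remain.
Put 6U in rack 3; 9U remain.
Put 6U in rack 3; 3U remain.
Put 5U in rack 4; 11U remain.
Final racks: [31,9] [31,7] [27,6,6] [26,5] [24] [24] [23] [22] [22].

9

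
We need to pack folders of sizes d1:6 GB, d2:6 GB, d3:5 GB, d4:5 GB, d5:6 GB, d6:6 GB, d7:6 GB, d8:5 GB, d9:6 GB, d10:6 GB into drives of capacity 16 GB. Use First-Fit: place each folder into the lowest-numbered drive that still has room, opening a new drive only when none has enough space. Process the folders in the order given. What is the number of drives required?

drive 1: place d1 (6 GB), 10 GB left
drive 1: place d2 (6 GB), 4 GB left
drive 2: place d3 (5 GB), 11 GB left
drive 2: place d4 (5 GB), 6 GB left
drive 2: place d5 (6 GB), 0 GB left
drive 3: place d6 (6 GB), 10 GB left
drive 3: place d7 (6 GB), 4 GB left
drive 4: place d8 (5 GB), 11 GB left
drive 4: place d9 (6 GB), 5 GB left
drive 5: place d10 (6 GB), 10 GB left

5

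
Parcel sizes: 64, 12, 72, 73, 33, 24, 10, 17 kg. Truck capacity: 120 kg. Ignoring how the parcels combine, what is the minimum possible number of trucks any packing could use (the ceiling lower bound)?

Total size = 64 + 12 + 72 + 73 + 33 + 24 + 10 + 17 = 305 kg.
⌈305 / 120⌉ = 3.

3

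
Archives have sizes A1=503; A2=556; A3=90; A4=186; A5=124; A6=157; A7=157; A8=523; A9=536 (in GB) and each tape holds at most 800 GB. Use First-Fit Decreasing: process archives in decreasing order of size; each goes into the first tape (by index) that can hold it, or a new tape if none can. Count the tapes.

4 tapes

Sorted descending: 556, 536, 523, 503, 186, 157, 157, 124, 90.
556 GB → tape 1 (remaining 244 GB)
536 GB → tape 2 (remaining 264 GB)
523 GB → tape 3 (remaining 277 GB)
503 GB → tape 4 (remaining 297 GB)
186 GB → tape 1 (remaining 58 GB)
157 GB → tape 2 (remaining 107 GB)
157 GB → tape 3 (remaining 120 GB)
124 GB → tape 4 (remaining 173 GB)
90 GB → tape 2 (remaining 17 GB)
Final tapes: [556,186] [536,157,90] [523,157] [503,124].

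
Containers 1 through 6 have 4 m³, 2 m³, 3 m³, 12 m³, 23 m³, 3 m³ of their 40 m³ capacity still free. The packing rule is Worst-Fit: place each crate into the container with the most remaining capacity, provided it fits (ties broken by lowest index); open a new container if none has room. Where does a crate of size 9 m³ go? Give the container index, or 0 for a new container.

Containers with room: container 4 (12 m³), container 5 (23 m³).
Most room is container 5 with 23 m³ free.

5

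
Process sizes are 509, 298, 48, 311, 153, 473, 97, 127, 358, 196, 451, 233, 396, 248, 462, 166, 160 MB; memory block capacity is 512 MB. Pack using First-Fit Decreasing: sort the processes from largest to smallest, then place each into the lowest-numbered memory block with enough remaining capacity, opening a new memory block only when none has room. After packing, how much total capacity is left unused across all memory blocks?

Sorted descending: 509, 473, 462, 451, 396, 358, 311, 298, 248, 233, 196, 166, 160, 153, 127, 97, 48.
Put 509 MB in memory block 1; 3 MB remain.
Put 473 MB in memory block 2; 39 MB remain.
Put 462 MB in memory block 3; 50 MB remain.
Put 451 MB in memory block 4; 61 MB remain.
Put 396 MB in memory block 5; 116 MB remain.
Put 358 MB in memory block 6; 154 MB remain.
Put 311 MB in memory block 7; 201 MB remain.
Put 298 MB in memory block 8; 214 MB remain.
Put 248 MB in memory block 9; 264 MB remain.
Put 233 MB in memory block 9; 31 MB remain.
Put 196 MB in memory block 7; 5 MB remain.
Put 166 MB in memory block 8; 48 MB remain.
Put 160 MB in memory block 10; 352 MB remain.
Put 153 MB in memory block 6; 1 MB remain.
Put 127 MB in memory block 10; 225 MB remain.
Put 97 MB in memory block 5; 19 MB remain.
Put 48 MB in memory block 3; 2 MB remain.
10 memory blocks × 512 MB = 5120 MB; used 4686 MB; unused 434 MB.

434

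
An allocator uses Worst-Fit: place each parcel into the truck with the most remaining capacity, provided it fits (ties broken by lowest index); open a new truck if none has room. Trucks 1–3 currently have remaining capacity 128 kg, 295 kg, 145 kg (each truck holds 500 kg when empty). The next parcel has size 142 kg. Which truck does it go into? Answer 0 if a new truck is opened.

Trucks with room: truck 2 (295 kg), truck 3 (145 kg).
Most room is truck 2 with 295 kg free.

2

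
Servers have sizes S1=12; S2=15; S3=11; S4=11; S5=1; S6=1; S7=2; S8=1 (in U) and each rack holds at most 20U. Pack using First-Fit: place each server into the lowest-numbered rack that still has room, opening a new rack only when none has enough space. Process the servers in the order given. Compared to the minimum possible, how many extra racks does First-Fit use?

First-Fit: [12,1,1,2,1] [15] [11] [11] → 4 racks.
4 servers exceed 10U (half the capacity), and no two of those can share a rack, so at least 4 racks are needed.
So 4 is already optimal.

0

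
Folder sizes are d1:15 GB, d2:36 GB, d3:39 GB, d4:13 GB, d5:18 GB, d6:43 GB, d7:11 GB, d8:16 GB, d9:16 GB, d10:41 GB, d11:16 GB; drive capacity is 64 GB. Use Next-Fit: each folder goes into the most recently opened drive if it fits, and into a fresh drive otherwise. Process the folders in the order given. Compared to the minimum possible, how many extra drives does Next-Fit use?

Next-Fit: [15,36] [39,13] [18,43] [11,16,16] [41,16] → 5 drives.
Total size 264 GB; any packing needs at least ⌈264/64⌉ = 5 drives.
So 5 is already optimal.

0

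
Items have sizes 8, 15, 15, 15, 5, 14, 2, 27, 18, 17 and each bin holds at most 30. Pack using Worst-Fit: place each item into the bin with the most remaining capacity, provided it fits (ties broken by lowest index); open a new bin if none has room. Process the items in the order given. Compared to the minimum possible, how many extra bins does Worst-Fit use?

Worst-Fit: [8,15,5] [15,15] [14,2] [27] [18] [17] → 6 bins.
Total size 136; any packing needs at least ⌈136/30⌉ = 5 bins.
An optimal packing achieves that bound: [27,2] [18,8] [17,5] [15,15] [15,14] → 5 bins.
Excess: 6 − 5 = 1.

1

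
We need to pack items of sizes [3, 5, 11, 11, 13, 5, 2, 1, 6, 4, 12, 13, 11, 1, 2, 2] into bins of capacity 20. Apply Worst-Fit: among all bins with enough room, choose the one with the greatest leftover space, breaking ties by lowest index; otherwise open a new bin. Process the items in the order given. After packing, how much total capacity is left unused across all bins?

38

Put 3 in bin 1; 17 remain.
Put 5 in bin 1; 12 remain.
Put 11 in bin 1; 1 remain.
Put 11 in bin 2; 9 remain.
Put 13 in bin 3; 7 remain.
Put 5 in bin 2; 4 remain.
Put 2 in bin 3; 5 remain.
Put 1 in bin 3; 4 remain.
Put 6 in bin 4; 14 remain.
Put 4 in bin 4; 10 remain.
Put 12 in bin 5; 8 remain.
Put 13 in bin 6; 7 remain.
Put 11 in bin 7; 9 remain.
Put 1 in bin 4; 9 remain.
Put 2 in bin 4; 7 remain.
Put 2 in bin 7; 7 remain.
7 bins × 20 = 140; used 102; unused 38.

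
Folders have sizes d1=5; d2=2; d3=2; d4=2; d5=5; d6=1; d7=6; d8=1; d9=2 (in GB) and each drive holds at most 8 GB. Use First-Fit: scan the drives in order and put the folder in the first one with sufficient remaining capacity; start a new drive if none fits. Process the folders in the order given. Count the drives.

4 drives

drive 1: place d1 (5 GB), 3 GB left
drive 1: place d2 (2 GB), 1 GB left
drive 2: place d3 (2 GB), 6 GB left
drive 2: place d4 (2 GB), 4 GB left
drive 3: place d5 (5 GB), 3 GB left
drive 1: place d6 (1 GB), 0 GB left
drive 4: place d7 (6 GB), 2 GB left
drive 2: place d8 (1 GB), 3 GB left
drive 2: place d9 (2 GB), 1 GB left
Final drives: [5,2,1] [2,2,1,2] [5] [6].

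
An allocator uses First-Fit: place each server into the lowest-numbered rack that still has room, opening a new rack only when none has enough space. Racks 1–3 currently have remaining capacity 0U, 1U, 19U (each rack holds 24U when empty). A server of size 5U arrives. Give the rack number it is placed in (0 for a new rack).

Racks with room: rack 3 (19U).
The first with room is rack 3.

3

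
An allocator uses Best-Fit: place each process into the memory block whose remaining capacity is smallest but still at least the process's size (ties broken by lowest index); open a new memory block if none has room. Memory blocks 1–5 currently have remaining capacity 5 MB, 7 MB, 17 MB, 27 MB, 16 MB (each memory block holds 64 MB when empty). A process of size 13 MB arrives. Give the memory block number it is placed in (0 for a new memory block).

5

Memory blocks with room: memory block 3 (17 MB), memory block 4 (27 MB), memory block 5 (16 MB).
Tightest fit is memory block 5 with 16 MB free.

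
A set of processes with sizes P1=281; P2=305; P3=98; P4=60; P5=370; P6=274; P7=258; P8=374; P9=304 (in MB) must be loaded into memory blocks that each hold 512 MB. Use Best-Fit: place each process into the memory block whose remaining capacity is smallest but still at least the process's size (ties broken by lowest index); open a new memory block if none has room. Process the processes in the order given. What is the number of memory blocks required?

7 memory blocks

Put P1 (281 MB) in memory block 1; 231 MB remain.
Put P2 (305 MB) in memory block 2; 207 MB remain.
Put P3 (98 MB) in memory block 2; 109 MB remain.
Put P4 (60 MB) in memory block 2; 49 MB remain.
Put P5 (370 MB) in memory block 3; 142 MB remain.
Put P6 (274 MB) in memory block 4; 238 MB remain.
Put P7 (258 MB) in memory block 5; 254 MB remain.
Put P8 (374 MB) in memory block 6; 138 MB remain.
Put P9 (304 MB) in memory block 7; 208 MB remain.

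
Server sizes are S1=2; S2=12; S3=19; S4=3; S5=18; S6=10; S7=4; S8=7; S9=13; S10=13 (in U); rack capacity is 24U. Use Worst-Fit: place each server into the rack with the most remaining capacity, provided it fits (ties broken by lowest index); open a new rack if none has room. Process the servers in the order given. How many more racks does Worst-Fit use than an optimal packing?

Worst-Fit: [2,12,3] [19] [18] [10,4,7] [13] [13] → 6 racks.
Total size 101U; any packing needs at least ⌈101/24⌉ = 5 racks.
An optimal packing achieves that bound: [19,4] [18,3,2] [13,10] [13,7] [12] → 5 racks.
Excess: 6 − 5 = 1.

1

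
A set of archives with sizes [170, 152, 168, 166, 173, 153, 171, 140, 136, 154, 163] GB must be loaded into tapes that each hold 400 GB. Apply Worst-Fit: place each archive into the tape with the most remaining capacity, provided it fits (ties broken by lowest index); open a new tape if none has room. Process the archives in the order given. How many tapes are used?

6

tape 1: place 170 GB, 230 GB left
tape 1: place 152 GB, 78 GB left
tape 2: place 168 GB, 232 GB left
tape 2: place 166 GB, 66 GB left
tape 3: place 173 GB, 227 GB left
tape 3: place 153 GB, 74 GB left
tape 4: place 171 GB, 229 GB left
tape 4: place 140 GB, 89 GB left
tape 5: place 136 GB, 264 GB left
tape 5: place 154 GB, 110 GB left
tape 6: place 163 GB, 237 GB left
Final tapes: [170,152] [168,166] [173,153] [171,140] [136,154] [163].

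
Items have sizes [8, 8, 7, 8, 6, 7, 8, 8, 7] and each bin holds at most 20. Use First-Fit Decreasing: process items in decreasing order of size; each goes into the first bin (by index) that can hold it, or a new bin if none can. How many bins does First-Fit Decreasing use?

4

Sorted descending: 8, 8, 8, 8, 8, 7, 7, 7, 6.
8 → bin 1 (remaining 12)
8 → bin 1 (remaining 4)
8 → bin 2 (remaining 12)
8 → bin 2 (remaining 4)
8 → bin 3 (remaining 12)
7 → bin 3 (remaining 5)
7 → bin 4 (remaining 13)
7 → bin 4 (remaining 6)
6 → bin 4 (remaining 0)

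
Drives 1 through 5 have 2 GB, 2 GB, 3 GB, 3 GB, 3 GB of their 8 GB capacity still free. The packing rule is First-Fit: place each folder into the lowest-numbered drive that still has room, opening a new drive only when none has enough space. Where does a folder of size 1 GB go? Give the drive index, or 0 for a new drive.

Drives with room: drive 1 (2 GB), drive 2 (2 GB), drive 3 (3 GB), drive 4 (3 GB), drive 5 (3 GB).
The first with room is drive 1.

1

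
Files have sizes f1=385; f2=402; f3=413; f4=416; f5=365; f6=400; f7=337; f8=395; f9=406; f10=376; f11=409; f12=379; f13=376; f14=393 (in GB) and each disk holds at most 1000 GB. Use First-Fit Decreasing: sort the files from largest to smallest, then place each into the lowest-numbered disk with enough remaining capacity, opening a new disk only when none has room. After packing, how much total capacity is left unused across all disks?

1548

Sorted descending: 416, 413, 409, 406, 402, 400, 395, 393, 385, 379, 376, 376, 365, 337.
Put 416 GB in disk 1; 584 GB remain.
Put 413 GB in disk 1; 171 GB remain.
Put 409 GB in disk 2; 591 GB remain.
Put 406 GB in disk 2; 185 GB remain.
Put 402 GB in disk 3; 598 GB remain.
Put 400 GB in disk 3; 198 GB remain.
Put 395 GB in disk 4; 605 GB remain.
Put 393 GB in disk 4; 212 GB remain.
Put 385 GB in disk 5; 615 GB remain.
Put 379 GB in disk 5; 236 GB remain.
Put 376 GB in disk 6; 624 GB remain.
Put 376 GB in disk 6; 248 GB remain.
Put 365 GB in disk 7; 635 GB remain.
Put 337 GB in disk 7; 298 GB remain.
7 disks × 1000 GB = 7000 GB; used 5452 GB; unused 1548 GB.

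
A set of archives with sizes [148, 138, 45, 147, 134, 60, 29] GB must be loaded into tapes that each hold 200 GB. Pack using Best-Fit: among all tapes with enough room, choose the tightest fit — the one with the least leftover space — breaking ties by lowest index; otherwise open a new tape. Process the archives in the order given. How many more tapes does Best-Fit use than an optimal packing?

0

Best-Fit: [148,45] [138,60] [147,29] [134] → 4 tapes.
Total size 701 GB; any packing needs at least ⌈701/200⌉ = 4 tapes.
So 4 is already optimal.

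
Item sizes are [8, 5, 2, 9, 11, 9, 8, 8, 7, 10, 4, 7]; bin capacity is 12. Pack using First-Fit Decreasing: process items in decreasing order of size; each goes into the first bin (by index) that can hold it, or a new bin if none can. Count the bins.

9

Sorted descending: 11, 10, 9, 9, 8, 8, 8, 7, 7, 5, 4, 2.
Put 11 in bin 1; 1 remain.
Put 10 in bin 2; 2 remain.
Put 9 in bin 3; 3 remain.
Put 9 in bin 4; 3 remain.
Put 8 in bin 5; 4 remain.
Put 8 in bin 6; 4 remain.
Put 8 in bin 7; 4 remain.
Put 7 in bin 8; 5 remain.
Put 7 in bin 9; 5 remain.
Put 5 in bin 8; 0 remain.
Put 4 in bin 5; 0 remain.
Put 2 in bin 2; 0 remain.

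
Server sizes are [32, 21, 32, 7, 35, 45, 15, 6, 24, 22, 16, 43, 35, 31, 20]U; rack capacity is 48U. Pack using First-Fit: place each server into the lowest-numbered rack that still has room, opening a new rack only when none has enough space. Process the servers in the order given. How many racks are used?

rack 1: place 32U, 16U left
rack 2: place 21U, 27U left
rack 3: place 32U, 16U left
rack 1: place 7U, 9U left
rack 4: place 35U, 13U left
rack 5: place 45U, 3U left
rack 2: place 15U, 12U left
rack 1: place 6U, 3U left
rack 6: place 24U, 24U left
rack 6: place 22U, 2U left
rack 3: place 16U, 0U left
rack 7: place 43U, 5U left
rack 8: place 35U, 13U left
rack 9: place 31U, 17U left
rack 10: place 20U, 28U left
Final racks: [32,7,6] [21,15] [32,16] [35] [45] [24,22] [43] [35] [31] [20].

10 racks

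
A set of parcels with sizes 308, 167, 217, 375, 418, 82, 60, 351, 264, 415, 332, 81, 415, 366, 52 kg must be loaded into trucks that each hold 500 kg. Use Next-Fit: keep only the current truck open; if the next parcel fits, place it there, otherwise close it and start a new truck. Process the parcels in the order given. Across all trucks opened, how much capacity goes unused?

1097

308 kg → truck 1 (remaining 192 kg)
167 kg → truck 1 (remaining 25 kg)
217 kg → truck 2 (remaining 283 kg)
375 kg → truck 3 (remaining 125 kg)
418 kg → truck 4 (remaining 82 kg)
82 kg → truck 4 (remaining 0 kg)
60 kg → truck 5 (remaining 440 kg)
351 kg → truck 5 (remaining 89 kg)
264 kg → truck 6 (remaining 236 kg)
415 kg → truck 7 (remaining 85 kg)
332 kg → truck 8 (remaining 168 kg)
81 kg → truck 8 (remaining 87 kg)
415 kg → truck 9 (remaining 85 kg)
366 kg → truck 10 (remaining 134 kg)
52 kg → truck 10 (remaining 82 kg)
10 trucks × 500 kg = 5000 kg; used 3903 kg; unused 1097 kg.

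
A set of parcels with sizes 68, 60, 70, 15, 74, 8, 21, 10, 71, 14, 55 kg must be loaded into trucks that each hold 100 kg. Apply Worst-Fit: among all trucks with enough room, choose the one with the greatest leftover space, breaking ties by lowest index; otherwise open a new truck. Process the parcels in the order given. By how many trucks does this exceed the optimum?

0

Worst-Fit: [68,8] [60,15] [70,21] [74,10] [71,14] [55] → 6 trucks.
6 parcels exceed 50 kg (half the capacity), and no two of those can share a truck, so at least 6 trucks are needed.
So 6 is already optimal.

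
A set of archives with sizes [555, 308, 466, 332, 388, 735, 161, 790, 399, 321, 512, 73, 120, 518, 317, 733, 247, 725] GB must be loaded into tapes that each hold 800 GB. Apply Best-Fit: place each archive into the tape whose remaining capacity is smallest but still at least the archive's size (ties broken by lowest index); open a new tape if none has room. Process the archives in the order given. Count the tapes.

11 tapes

tape 1: place 555 GB, 245 GB left
tape 2: place 308 GB, 492 GB left
tape 2: place 466 GB, 26 GB left
tape 3: place 332 GB, 468 GB left
tape 3: place 388 GB, 80 GB left
tape 4: place 735 GB, 65 GB left
tape 1: place 161 GB, 84 GB left
tape 5: place 790 GB, 10 GB left
tape 6: place 399 GB, 401 GB left
tape 6: place 321 GB, 80 GB left
tape 7: place 512 GB, 288 GB left
tape 3: place 73 GB, 7 GB left
tape 7: place 120 GB, 168 GB left
tape 8: place 518 GB, 282 GB left
tape 9: place 317 GB, 483 GB left
tape 10: place 733 GB, 67 GB left
tape 8: place 247 GB, 35 GB left
tape 11: place 725 GB, 75 GB left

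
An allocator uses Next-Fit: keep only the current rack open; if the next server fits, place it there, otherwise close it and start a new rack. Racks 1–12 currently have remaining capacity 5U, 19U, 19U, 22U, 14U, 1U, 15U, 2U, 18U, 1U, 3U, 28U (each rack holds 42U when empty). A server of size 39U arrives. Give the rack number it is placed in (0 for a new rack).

0

Next-Fit only looks at rack 12, which has 28U free.
39U does not fit, so a new rack is opened.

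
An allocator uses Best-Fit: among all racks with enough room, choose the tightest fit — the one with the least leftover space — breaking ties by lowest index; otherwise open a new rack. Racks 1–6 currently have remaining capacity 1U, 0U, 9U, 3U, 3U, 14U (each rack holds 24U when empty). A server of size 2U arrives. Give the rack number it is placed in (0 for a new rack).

Racks with room: rack 3 (9U), rack 4 (3U), rack 5 (3U), rack 6 (14U).
Tightest fit is rack 4 with 3U free.

4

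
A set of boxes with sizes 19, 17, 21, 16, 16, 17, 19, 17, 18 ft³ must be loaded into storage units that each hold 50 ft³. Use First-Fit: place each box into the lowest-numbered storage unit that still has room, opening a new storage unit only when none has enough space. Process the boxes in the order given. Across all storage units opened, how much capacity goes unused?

40

storage unit 1: place 19 ft³, 31 ft³ left
storage unit 1: place 17 ft³, 14 ft³ left
storage unit 2: place 21 ft³, 29 ft³ left
storage unit 2: place 16 ft³, 13 ft³ left
storage unit 3: place 16 ft³, 34 ft³ left
storage unit 3: place 17 ft³, 17 ft³ left
storage unit 4: place 19 ft³, 31 ft³ left
storage unit 3: place 17 ft³, 0 ft³ left
storage unit 4: place 18 ft³, 13 ft³ left
4 storage units × 50 ft³ = 200 ft³; used 160 ft³; unused 40 ft³.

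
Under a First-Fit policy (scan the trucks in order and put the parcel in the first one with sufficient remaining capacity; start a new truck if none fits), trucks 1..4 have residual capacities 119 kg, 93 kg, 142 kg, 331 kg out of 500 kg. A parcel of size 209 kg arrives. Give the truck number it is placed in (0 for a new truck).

Trucks with room: truck 4 (331 kg).
The first with room is truck 4.

4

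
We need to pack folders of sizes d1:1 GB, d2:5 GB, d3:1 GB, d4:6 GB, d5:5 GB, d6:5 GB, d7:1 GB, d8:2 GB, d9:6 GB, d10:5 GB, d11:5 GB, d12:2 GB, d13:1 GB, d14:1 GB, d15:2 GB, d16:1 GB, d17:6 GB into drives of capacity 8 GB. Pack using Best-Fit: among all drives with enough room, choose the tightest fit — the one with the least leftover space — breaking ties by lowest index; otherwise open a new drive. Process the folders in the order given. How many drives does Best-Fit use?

drive 1: place d1 (1 GB), 7 GB left
drive 1: place d2 (5 GB), 2 GB left
drive 1: place d3 (1 GB), 1 GB left
drive 2: place d4 (6 GB), 2 GB left
drive 3: place d5 (5 GB), 3 GB left
drive 4: place d6 (5 GB), 3 GB left
drive 1: place d7 (1 GB), 0 GB left
drive 2: place d8 (2 GB), 0 GB left
drive 5: place d9 (6 GB), 2 GB left
drive 6: place d10 (5 GB), 3 GB left
drive 7: place d11 (5 GB), 3 GB left
drive 5: place d12 (2 GB), 0 GB left
drive 3: place d13 (1 GB), 2 GB left
drive 3: place d14 (1 GB), 1 GB left
drive 4: place d15 (2 GB), 1 GB left
drive 3: place d16 (1 GB), 0 GB left
drive 8: place d17 (6 GB), 2 GB left
Final drives: [1,5,1,1] [6,2] [5,1,1,1] [5,2] [6,2] [5] [5] [6].

8 drives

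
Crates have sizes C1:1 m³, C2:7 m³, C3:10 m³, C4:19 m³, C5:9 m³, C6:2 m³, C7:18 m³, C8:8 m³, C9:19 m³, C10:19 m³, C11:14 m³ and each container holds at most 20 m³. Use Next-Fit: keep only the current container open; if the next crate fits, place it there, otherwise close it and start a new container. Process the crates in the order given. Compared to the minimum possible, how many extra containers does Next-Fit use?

1

Next-Fit: [1,7,10] [19] [9,2] [18] [8] [19] [19] [14] → 8 containers.
Total size 126 m³; any packing needs at least ⌈126/20⌉ = 7 containers.
An optimal packing achieves that bound: [19,1] [19] [19] [18,2] [14] [10,9] [8,7] → 7 containers.
Excess: 8 − 7 = 1.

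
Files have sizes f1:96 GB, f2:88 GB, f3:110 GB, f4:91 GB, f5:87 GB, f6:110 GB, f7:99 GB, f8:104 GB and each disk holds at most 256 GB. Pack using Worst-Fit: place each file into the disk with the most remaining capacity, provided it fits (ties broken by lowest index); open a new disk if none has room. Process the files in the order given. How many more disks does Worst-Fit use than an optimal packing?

0

Worst-Fit: [96,88] [110,91] [87,110] [99,104] → 4 disks.
Total size 785 GB; any packing needs at least ⌈785/256⌉ = 4 disks.
So 4 is already optimal.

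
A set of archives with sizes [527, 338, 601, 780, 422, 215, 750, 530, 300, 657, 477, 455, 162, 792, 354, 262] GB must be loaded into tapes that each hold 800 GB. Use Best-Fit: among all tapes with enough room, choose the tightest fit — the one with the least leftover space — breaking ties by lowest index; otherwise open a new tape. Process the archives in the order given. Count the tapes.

11 tapes

527 GB → tape 1 (remaining 273 GB)
338 GB → tape 2 (remaining 462 GB)
601 GB → tape 3 (remaining 199 GB)
780 GB → tape 4 (remaining 20 GB)
422 GB → tape 2 (remaining 40 GB)
215 GB → tape 1 (remaining 58 GB)
750 GB → tape 5 (remaining 50 GB)
530 GB → tape 6 (remaining 270 GB)
300 GB → tape 7 (remaining 500 GB)
657 GB → tape 8 (remaining 143 GB)
477 GB → tape 7 (remaining 23 GB)
455 GB → tape 9 (remaining 345 GB)
162 GB → tape 3 (remaining 37 GB)
792 GB → tape 10 (remaining 8 GB)
354 GB → tape 11 (remaining 446 GB)
262 GB → tape 6 (remaining 8 GB)
Final tapes: [527,215] [338,422] [601,162] [780] [750] [530,262] [300,477] [657] [455] [792] [354].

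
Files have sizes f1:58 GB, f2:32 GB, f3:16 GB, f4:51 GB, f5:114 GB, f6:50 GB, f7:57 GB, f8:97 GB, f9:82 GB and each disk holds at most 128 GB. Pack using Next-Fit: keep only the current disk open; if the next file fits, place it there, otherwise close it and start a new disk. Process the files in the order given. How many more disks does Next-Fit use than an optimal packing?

Next-Fit: [58,32,16] [51] [114] [50,57] [97] [82] → 6 disks.
Total size 557 GB; any packing needs at least ⌈557/128⌉ = 5 disks.
An optimal packing achieves that bound: [114] [97,16] [82,32] [58,57] [51,50] → 5 disks.
Excess: 6 − 5 = 1.

1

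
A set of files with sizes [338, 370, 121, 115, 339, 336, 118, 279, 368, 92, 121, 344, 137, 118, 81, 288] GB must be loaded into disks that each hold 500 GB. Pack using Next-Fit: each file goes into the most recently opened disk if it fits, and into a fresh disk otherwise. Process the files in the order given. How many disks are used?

9

338 GB → disk 1 (remaining 162 GB)
370 GB → disk 2 (remaining 130 GB)
121 GB → disk 2 (remaining 9 GB)
115 GB → disk 3 (remaining 385 GB)
339 GB → disk 3 (remaining 46 GB)
336 GB → disk 4 (remaining 164 GB)
118 GB → disk 4 (remaining 46 GB)
279 GB → disk 5 (remaining 221 GB)
368 GB → disk 6 (remaining 132 GB)
92 GB → disk 6 (remaining 40 GB)
121 GB → disk 7 (remaining 379 GB)
344 GB → disk 7 (remaining 35 GB)
137 GB → disk 8 (remaining 363 GB)
118 GB → disk 8 (remaining 245 GB)
81 GB → disk 8 (remaining 164 GB)
288 GB → disk 9 (remaining 212 GB)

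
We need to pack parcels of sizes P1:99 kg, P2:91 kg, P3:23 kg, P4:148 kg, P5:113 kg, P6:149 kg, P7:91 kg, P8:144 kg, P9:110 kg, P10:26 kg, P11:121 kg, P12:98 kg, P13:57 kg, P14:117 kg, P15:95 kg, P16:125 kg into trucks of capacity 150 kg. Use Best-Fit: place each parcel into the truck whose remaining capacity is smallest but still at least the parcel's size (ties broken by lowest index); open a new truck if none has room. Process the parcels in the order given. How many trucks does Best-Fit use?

13 trucks

truck 1: place P1 (99 kg), 51 kg left
truck 2: place P2 (91 kg), 59 kg left
truck 1: place P3 (23 kg), 28 kg left
truck 3: place P4 (148 kg), 2 kg left
truck 4: place P5 (113 kg), 37 kg left
truck 5: place P6 (149 kg), 1 kg left
truck 6: place P7 (91 kg), 59 kg left
truck 7: place P8 (144 kg), 6 kg left
truck 8: place P9 (110 kg), 40 kg left
truck 1: place P10 (26 kg), 2 kg left
truck 9: place P11 (121 kg), 29 kg left
truck 10: place P12 (98 kg), 52 kg left
truck 2: place P13 (57 kg), 2 kg left
truck 11: place P14 (117 kg), 33 kg left
truck 12: place P15 (95 kg), 55 kg left
truck 13: place P16 (125 kg), 25 kg left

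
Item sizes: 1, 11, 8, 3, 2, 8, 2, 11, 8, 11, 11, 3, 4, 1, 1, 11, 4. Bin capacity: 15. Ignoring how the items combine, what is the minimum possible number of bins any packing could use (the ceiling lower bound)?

Total size = 1 + 11 + 8 + 3 + 2 + 8 + 2 + 11 + 8 + 11 + 11 + 3 + 4 + 1 + 1 + 11 + 4 = 100.
⌈100 / 15⌉ = 7.

7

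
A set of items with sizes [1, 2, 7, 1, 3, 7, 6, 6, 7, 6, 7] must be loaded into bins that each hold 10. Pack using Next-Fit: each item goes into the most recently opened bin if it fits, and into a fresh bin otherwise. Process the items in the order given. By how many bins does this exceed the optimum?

Next-Fit: [1,2,7] [1,3] [7] [6] [6] [7] [6] [7] → 8 bins.
7 items exceed 5 (half the capacity), and no two of those can share a bin, so at least 7 bins are needed.
An optimal packing achieves that bound: [7,3] [7,2,1] [7,1] [7] [6] [6] [6] → 7 bins.
Excess: 8 − 7 = 1.

1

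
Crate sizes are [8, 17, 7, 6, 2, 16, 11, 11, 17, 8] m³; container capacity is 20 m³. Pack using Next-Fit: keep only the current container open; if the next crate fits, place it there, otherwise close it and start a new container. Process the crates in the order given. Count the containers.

8 m³ → container 1 (remaining 12 m³)
17 m³ → container 2 (remaining 3 m³)
7 m³ → container 3 (remaining 13 m³)
6 m³ → container 3 (remaining 7 m³)
2 m³ → container 3 (remaining 5 m³)
16 m³ → container 4 (remaining 4 m³)
11 m³ → container 5 (remaining 9 m³)
11 m³ → container 6 (remaining 9 m³)
17 m³ → container 7 (remaining 3 m³)
8 m³ → container 8 (remaining 12 m³)
Final containers: [8] [17] [7,6,2] [16] [11] [11] [17] [8].

8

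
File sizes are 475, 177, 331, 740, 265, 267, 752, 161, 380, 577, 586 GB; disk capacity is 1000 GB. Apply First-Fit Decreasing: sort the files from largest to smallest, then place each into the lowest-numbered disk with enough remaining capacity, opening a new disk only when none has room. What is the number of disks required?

Sorted descending: 752, 740, 586, 577, 475, 380, 331, 267, 265, 177, 161.
disk 1: place 752 GB, 248 GB left
disk 2: place 740 GB, 260 GB left
disk 3: place 586 GB, 414 GB left
disk 4: place 577 GB, 423 GB left
disk 5: place 475 GB, 525 GB left
disk 3: place 380 GB, 34 GB left
disk 4: place 331 GB, 92 GB left
disk 5: place 267 GB, 258 GB left
disk 6: place 265 GB, 735 GB left
disk 1: place 177 GB, 71 GB left
disk 2: place 161 GB, 99 GB left
Final disks: [752,177] [740,161] [586,380] [577,331] [475,267] [265].

6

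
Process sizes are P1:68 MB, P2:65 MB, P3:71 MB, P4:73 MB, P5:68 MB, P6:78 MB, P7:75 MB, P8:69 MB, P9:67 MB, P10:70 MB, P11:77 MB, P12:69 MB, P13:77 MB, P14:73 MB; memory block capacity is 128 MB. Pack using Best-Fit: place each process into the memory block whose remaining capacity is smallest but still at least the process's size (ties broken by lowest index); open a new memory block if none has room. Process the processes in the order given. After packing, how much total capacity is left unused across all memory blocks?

Put P1 (68 MB) in memory block 1; 60 MB remain.
Put P2 (65 MB) in memory block 2; 63 MB remain.
Put P3 (71 MB) in memory block 3; 57 MB remain.
Put P4 (73 MB) in memory block 4; 55 MB remain.
Put P5 (68 MB) in memory block 5; 60 MB remain.
Put P6 (78 MB) in memory block 6; 50 MB remain.
Put P7 (75 MB) in memory block 7; 53 MB remain.
Put P8 (69 MB) in memory block 8; 59 MB remain.
Put P9 (67 MB) in memory block 9; 61 MB remain.
Put P10 (70 MB) in memory block 10; 58 MB remain.
Put P11 (77 MB) in memory block 11; 51 MB remain.
Put P12 (69 MB) in memory block 12; 59 MB remain.
Put P13 (77 MB) in memory block 13; 51 MB remain.
Put P14 (73 MB) in memory block 14; 55 MB remain.
14 memory blocks × 128 MB = 1792 MB; used 1000 MB; unused 792 MB.

792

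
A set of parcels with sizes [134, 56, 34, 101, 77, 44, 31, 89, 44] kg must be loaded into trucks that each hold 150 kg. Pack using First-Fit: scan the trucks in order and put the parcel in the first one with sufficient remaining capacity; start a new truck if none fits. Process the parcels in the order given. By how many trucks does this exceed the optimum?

0

First-Fit: [134] [56,34,44] [101,31] [77,44] [89] → 5 trucks.
Total size 610 kg; any packing needs at least ⌈610/150⌉ = 5 trucks.
So 5 is already optimal.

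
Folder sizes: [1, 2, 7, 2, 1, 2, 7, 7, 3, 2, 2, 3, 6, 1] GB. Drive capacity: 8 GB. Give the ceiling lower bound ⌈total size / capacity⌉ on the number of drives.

Total size = 1 + 2 + 7 + 2 + 1 + 2 + 7 + 7 + 3 + 2 + 2 + 3 + 6 + 1 = 46 GB.
⌈46 / 8⌉ = 6.

6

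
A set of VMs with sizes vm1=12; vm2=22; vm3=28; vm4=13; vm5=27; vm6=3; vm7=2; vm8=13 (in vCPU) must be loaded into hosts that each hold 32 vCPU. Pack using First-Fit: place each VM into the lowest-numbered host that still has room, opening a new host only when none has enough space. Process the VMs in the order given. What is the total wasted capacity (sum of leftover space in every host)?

40

host 1: place vm1 (12 vCPU), 20 vCPU left
host 2: place vm2 (22 vCPU), 10 vCPU left
host 3: place vm3 (28 vCPU), 4 vCPU left
host 1: place vm4 (13 vCPU), 7 vCPU left
host 4: place vm5 (27 vCPU), 5 vCPU left
host 1: place vm6 (3 vCPU), 4 vCPU left
host 1: place vm7 (2 vCPU), 2 vCPU left
host 5: place vm8 (13 vCPU), 19 vCPU left
5 hosts × 32 vCPU = 160 vCPU; used 120 vCPU; unused 40 vCPU.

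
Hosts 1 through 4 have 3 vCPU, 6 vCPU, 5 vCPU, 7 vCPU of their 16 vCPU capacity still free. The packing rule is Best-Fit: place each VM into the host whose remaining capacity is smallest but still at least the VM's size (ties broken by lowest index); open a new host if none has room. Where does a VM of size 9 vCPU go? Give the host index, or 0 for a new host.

0

No host has ≥ 9 vCPU free, so a new host is opened.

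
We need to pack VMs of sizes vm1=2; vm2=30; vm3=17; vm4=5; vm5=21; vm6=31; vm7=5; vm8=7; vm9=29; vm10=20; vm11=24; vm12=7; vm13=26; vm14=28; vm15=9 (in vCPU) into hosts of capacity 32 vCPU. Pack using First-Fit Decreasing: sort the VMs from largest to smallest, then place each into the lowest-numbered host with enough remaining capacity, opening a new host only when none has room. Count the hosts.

9 hosts

Sorted descending: 31, 30, 29, 28, 26, 24, 21, 20, 17, 9, 7, 7, 5, 5, 2.
31 vCPU → host 1 (remaining 1 vCPU)
30 vCPU → host 2 (remaining 2 vCPU)
29 vCPU → host 3 (remaining 3 vCPU)
28 vCPU → host 4 (remaining 4 vCPU)
26 vCPU → host 5 (remaining 6 vCPU)
24 vCPU → host 6 (remaining 8 vCPU)
21 vCPU → host 7 (remaining 11 vCPU)
20 vCPU → host 8 (remaining 12 vCPU)
17 vCPU → host 9 (remaining 15 vCPU)
9 vCPU → host 7 (remaining 2 vCPU)
7 vCPU → host 6 (remaining 1 vCPU)
7 vCPU → host 8 (remaining 5 vCPU)
5 vCPU → host 5 (remaining 1 vCPU)
5 vCPU → host 8 (remaining 0 vCPU)
2 vCPU → host 2 (remaining 0 vCPU)
Final hosts: [31] [30,2] [29] [28] [26,5] [24,7] [21,9] [20,7,5] [17].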